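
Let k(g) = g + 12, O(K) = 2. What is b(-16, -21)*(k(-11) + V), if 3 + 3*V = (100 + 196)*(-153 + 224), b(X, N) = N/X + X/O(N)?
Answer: -281089/6 ≈ -46848.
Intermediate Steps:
b(X, N) = X/2 + N/X (b(X, N) = N/X + X/2 = X/2 + N/X)
k(g) = 12 + g
V = 21013/3 (V = -1 + ((100 + 196)*(-153 + 224))/3 = -1 + (296*71)/3 = -1 + (⅓)*21016 = -1 + 21016/3 = 21013/3 ≈ 7004.3)
b(-16, -21)*(k(-11) + V) = ((½)*(-16) - 21/(-16))*((12 - 11) + 21013/3) = (-8 - 21*(-1/16))*(1 + 21013/3) = (-8 + 21/16)*(21016/3) = -107/16*21016/3 = -281089/6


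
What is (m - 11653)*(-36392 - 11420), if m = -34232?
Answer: 2193853620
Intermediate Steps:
(m - 11653)*(-36392 - 11420) = (-34232 - 11653)*(-36392 - 11420) = -45885*(-47812) = 2193853620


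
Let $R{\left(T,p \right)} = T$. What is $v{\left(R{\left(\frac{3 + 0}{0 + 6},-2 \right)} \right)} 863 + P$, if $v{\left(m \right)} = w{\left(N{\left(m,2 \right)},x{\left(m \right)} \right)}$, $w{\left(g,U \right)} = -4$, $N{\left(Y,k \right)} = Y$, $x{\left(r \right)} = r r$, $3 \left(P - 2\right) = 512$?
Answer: $- \frac{9838}{3} \approx -3279.3$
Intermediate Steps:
$P = \frac{518}{3}$ ($P = 2 + \frac{1}{3} \cdot 512 = 2 + \frac{512}{3} = \frac{518}{3} \approx 172.67$)
$x{\left(r \right)} = r^{2}$
$v{\left(m \right)} = -4$
$v{\left(R{\left(\frac{3 + 0}{0 + 6},-2 \right)} \right)} 863 + P = \left(-4\right) 863 + \frac{518}{3} = -3452 + \frac{518}{3} = - \frac{9838}{3}$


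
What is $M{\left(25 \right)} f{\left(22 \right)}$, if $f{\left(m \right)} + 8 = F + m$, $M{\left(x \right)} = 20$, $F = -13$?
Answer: $20$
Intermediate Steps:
$f{\left(m \right)} = -21 + m$ ($f{\left(m \right)} = -8 + \left(-13 + m\right) = -21 + m$)
$M{\left(25 \right)} f{\left(22 \right)} = 20 \left(-21 + 22\right) = 20 \cdot 1 = 20$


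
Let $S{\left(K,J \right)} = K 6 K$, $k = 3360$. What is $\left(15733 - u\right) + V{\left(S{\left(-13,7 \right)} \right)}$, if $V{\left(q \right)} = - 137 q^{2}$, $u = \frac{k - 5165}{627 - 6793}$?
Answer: $- \frac{868463337559}{6166} \approx -1.4085 \cdot 10^{8}$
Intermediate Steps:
$S{\left(K,J \right)} = 6 K^{2}$ ($S{\left(K,J \right)} = 6 K K = 6 K^{2}$)
$u = \frac{1805}{6166}$ ($u = \frac{3360 - 5165}{627 - 6793} = - \frac{1805}{-6166} = \left(-1805\right) \left(- \frac{1}{6166}\right) = \frac{1805}{6166} \approx 0.29273$)
$\left(15733 - u\right) + V{\left(S{\left(-13,7 \right)} \right)} = \left(15733 - \frac{1805}{6166}\right) - 137 \left(6 \left(-13\right)^{2}\right)^{2} = \left(15733 - \frac{1805}{6166}\right) - 137 \left(6 \cdot 169\right)^{2} = \frac{97007873}{6166} - 137 \cdot 1014^{2} = \frac{97007873}{6166} - 140862852 = - \frac{868463337559}{6166}$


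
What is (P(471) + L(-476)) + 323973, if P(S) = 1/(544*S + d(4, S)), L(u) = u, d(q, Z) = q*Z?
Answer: 83497163677/258108 ≈ 3.2350e+5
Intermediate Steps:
d(q, Z) = Z*q
P(S) = 1/(548*S) (P(S) = 1/(544*S + S*4) = 1/(544*S + 4*S) = 1/(548*S))
(P(471) + L(-476)) + 323973 = ((1/548)/471 - 476) + 323973 = ((1/548)*(1/471) - 476) + 323973 = (1/258108 - 476) + 323973 = -122859407/258108 + 323973 = 83497163677/258108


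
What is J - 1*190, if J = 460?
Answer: 270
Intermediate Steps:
J - 1*190 = 460 - 1*190 = 460 - 190 = 270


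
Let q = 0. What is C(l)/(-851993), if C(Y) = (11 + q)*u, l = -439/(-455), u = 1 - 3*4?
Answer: 121/851993 ≈ 0.00014202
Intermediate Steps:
u = -11 (u = 1 - 12 = -11)
l = 439/455 (l = -439*(-1/455) = 439/455 ≈ 0.96484)
C(Y) = -121 (C(Y) = (11 + 0)*(-11) = 11*(-11) = -121)
C(l)/(-851993) = -121/(-851993) = -121*(-1/851993) = 121/851993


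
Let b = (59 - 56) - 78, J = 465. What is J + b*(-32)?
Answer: 2865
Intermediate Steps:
b = -75 (b = 3 - 78 = -75)
J + b*(-32) = 465 - 75*(-32) = 465 + 2400 = 2865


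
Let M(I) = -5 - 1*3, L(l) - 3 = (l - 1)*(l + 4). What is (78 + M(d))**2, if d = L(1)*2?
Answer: 4900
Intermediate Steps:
L(l) = 3 + (-1 + l)*(4 + l) (L(l) = 3 + (l - 1)*(l + 4) = 3 + (-1 + l)*(4 + l))
d = 6 (d = (-1 + 1**2 + 3*1)*2 = (-1 + 1 + 3)*2 = 3*2 = 6)
M(I) = -8 (M(I) = -5 - 3 = -8)
(78 + M(d))**2 = (78 - 8)**2 = 70**2 = 4900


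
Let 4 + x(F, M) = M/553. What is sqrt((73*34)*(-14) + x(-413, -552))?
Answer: 2*I*sqrt(2656944906)/553 ≈ 186.42*I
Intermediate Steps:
x(F, M) = -4 + M/553
sqrt((73*34)*(-14) + x(-413, -552)) = sqrt((73*34)*(-14) + (-4 + (1/553)*(-552))) = sqrt(2482*(-14) + (-4 - 552/553)) = sqrt(-34748 - 2764/553) = sqrt(-19218408/553) = 2*I*sqrt(2656944906)/553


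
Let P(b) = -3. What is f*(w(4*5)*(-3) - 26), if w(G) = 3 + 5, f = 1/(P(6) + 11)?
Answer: -25/4 ≈ -6.2500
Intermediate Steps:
f = ⅛ (f = 1/(-3 + 11) = 1/8 = ⅛ ≈ 0.12500)
w(G) = 8
f*(w(4*5)*(-3) - 26) = (8*(-3) - 26)/8 = (-24 - 26)/8 = (⅛)*(-50) = -25/4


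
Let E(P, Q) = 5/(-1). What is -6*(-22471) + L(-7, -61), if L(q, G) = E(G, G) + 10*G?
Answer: 134211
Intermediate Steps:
E(P, Q) = -5 (E(P, Q) = 5*(-1) = -5)
L(q, G) = -5 + 10*G
-6*(-22471) + L(-7, -61) = -6*(-22471) + (-5 + 10*(-61)) = 134826 + (-5 - 610) = 134826 - 615 = 134211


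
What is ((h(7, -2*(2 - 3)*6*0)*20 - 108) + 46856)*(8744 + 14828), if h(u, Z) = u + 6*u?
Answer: 1125044416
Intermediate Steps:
h(u, Z) = 7*u
((h(7, -2*(2 - 3)*6*0)*20 - 108) + 46856)*(8744 + 14828) = (((7*7)*20 - 108) + 46856)*(8744 + 14828) = ((49*20 - 108) + 46856)*23572 = ((980 - 108) + 46856)*23572 = (872 + 46856)*23572 = 47728*23572 = 1125044416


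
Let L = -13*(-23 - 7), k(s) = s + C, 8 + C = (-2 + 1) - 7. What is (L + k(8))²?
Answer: 145924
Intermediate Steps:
C = -16 (C = -8 + ((-2 + 1) - 7) = -8 + (-1 - 7) = -8 - 8 = -16)
k(s) = -16 + s (k(s) = s - 16 = -16 + s)
L = 390 (L = -13*(-30) = 390)
(L + k(8))² = (390 + (-16 + 8))² = (390 - 8)² = 382² = 145924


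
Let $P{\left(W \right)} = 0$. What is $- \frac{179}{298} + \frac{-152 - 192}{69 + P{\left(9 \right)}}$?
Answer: $- \frac{114863}{20562} \approx -5.5862$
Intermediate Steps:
$- \frac{179}{298} + \frac{-152 - 192}{69 + P{\left(9 \right)}} = - \frac{179}{298} + \frac{-152 - 192}{69 + 0} = \left(-179\right) \frac{1}{298} - \frac{344}{69} = - \frac{179}{298} - \frac{344}{69} = - \frac{114863}{20562}$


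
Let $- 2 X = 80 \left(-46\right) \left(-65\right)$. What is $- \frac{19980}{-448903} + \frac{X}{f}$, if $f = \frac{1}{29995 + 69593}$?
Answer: $- \frac{5346760094874420}{448903} \approx -1.1911 \cdot 10^{10}$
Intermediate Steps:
$X = -119600$ ($X = - \frac{80 \left(-46\right) \left(-65\right)}{2} = - \frac{\left(-3680\right) \left(-65\right)}{2} = \left(- \frac{1}{2}\right) 239200 = -119600$)
$f = \frac{1}{99588} \approx 1.0041 \cdot 10^{-5}$
$- \frac{19980}{-448903} + \frac{X}{f} = - \frac{19980}{-448903} - 119600 \frac{1}{\frac{1}{99588}} = \left(-19980\right) \left(- \frac{1}{448903}\right) - 11910724800 = \frac{19980}{448903} - 11910724800 = - \frac{5346760094874420}{448903}$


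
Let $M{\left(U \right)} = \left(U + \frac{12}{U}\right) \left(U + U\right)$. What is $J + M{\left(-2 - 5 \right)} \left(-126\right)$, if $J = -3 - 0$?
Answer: $-15375$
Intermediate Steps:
$M{\left(U \right)} = 2 U \left(U + \frac{12}{U}\right)$ ($M{\left(U \right)} = \left(U + \frac{12}{U}\right) 2 U = 2 U \left(U + \frac{12}{U}\right)$)
$J = -3$ ($J = -3 + 0 = -3$)
$J + M{\left(-2 - 5 \right)} \left(-126\right) = -3 + \left(24 + 2 \left(-2 - 5\right)^{2}\right) \left(-126\right) = -3 + \left(24 + 2 \left(-7\right)^{2}\right) \left(-126\right) = -3 + \left(24 + 2 \cdot 49\right) \left(-126\right) = -3 + \left(24 + 98\right) \left(-126\right) = -3 + 122 \left(-126\right) = -3 - 15372 = -15375$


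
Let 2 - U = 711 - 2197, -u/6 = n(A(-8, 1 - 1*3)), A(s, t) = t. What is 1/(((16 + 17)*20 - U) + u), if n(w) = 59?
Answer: -1/1182 ≈ -0.00084602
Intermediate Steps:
u = -354 (u = -6*59 = -354)
U = 1488 (U = 2 - (711 - 2197) = 2 - 1*(-1486) = 2 + 1486 = 1488)
1/(((16 + 17)*20 - U) + u) = 1/(((16 + 17)*20 - 1*1488) - 354) = 1/((33*20 - 1488) - 354) = 1/((660 - 1488) - 354) = 1/(-828 - 354) = 1/(-1182) = -1/1182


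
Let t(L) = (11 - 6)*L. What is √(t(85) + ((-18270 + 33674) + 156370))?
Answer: √172199 ≈ 414.97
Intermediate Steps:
t(L) = 5*L
√(t(85) + ((-18270 + 33674) + 156370)) = √(5*85 + ((-18270 + 33674) + 156370)) = √(425 + (15404 + 156370)) = √(425 + 171774) = √172199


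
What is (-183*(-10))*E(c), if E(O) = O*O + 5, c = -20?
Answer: 741150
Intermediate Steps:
E(O) = 5 + O² (E(O) = O² + 5 = 5 + O²)
(-183*(-10))*E(c) = (-183*(-10))*(5 + (-20)²) = 1830*(5 + 400) = 1830*405 = 741150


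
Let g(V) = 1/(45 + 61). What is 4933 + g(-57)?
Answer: 522899/106 ≈ 4933.0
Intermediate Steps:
g(V) = 1/106
4933 + g(-57) = 4933 + 1/106 = 522899/106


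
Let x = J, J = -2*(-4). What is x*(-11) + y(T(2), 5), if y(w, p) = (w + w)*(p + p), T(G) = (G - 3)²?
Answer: -68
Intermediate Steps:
J = 8
x = 8
T(G) = (-3 + G)²
y(w, p) = 4*p*w (y(w, p) = (2*w)*(2*p) = 4*p*w)
x*(-11) + y(T(2), 5) = 8*(-11) + 4*5*(-3 + 2)² = -88 + 4*5*(-1)² = -88 + 4*5*1 = -88 + 20 = -68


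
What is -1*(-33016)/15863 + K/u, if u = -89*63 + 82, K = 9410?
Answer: 6628514/17528615 ≈ 0.37815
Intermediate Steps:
u = -5525 (u = -5607 + 82 = -5525)
-1*(-33016)/15863 + K/u = -1*(-33016)/15863 + 9410/(-5525) = 33016*(1/15863) + 9410*(-1/5525) = 33016/15863 - 1882/1105 = 6628514/17528615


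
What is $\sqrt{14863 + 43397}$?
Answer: $2 \sqrt{14565} \approx 241.37$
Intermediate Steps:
$\sqrt{14863 + 43397} = \sqrt{58260} = 2 \sqrt{14565}$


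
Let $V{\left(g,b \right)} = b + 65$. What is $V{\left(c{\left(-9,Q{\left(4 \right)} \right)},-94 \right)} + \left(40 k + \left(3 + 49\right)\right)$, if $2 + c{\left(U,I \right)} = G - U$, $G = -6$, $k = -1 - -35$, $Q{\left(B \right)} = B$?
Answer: $1383$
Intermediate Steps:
$k = 34$ ($k = -1 + 35 = 34$)
$c{\left(U,I \right)} = -8 - U$ ($c{\left(U,I \right)} = -2 - \left(6 + U\right) = -8 - U$)
$V{\left(g,b \right)} = 65 + b$
$V{\left(c{\left(-9,Q{\left(4 \right)} \right)},-94 \right)} + \left(40 k + \left(3 + 49\right)\right) = \left(65 - 94\right) + \left(40 \cdot 34 + \left(3 + 49\right)\right) = -29 + \left(1360 + 52\right) = -29 + 1412 = 1383$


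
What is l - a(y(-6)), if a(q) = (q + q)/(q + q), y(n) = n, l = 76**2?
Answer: 5775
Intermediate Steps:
l = 5776
a(q) = 1 (a(q) = (2*q)/((2*q)) = (2*q)*(1/(2*q)) = 1)
l - a(y(-6)) = 5776 - 1*1 = 5776 - 1 = 5775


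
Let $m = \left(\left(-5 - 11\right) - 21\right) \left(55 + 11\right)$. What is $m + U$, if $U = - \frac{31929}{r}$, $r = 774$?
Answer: $- \frac{640679}{258} \approx -2483.3$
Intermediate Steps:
$U = - \frac{10643}{258}$ ($U = - \frac{31929}{774} = \left(-31929\right) \frac{1}{774} = - \frac{10643}{258} \approx -41.252$)
$m = -2442$ ($m = \left(-16 - 21\right) 66 = \left(-37\right) 66 = -2442$)
$m + U = -2442 - \frac{10643}{258} = - \frac{640679}{258}$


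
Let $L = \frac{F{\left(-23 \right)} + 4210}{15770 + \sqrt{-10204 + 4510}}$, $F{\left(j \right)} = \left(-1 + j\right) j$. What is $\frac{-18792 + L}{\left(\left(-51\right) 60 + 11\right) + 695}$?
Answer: $\frac{106215201857}{13305374779} + \frac{2381 i \sqrt{5694}}{292718245138} \approx 7.9829 + 6.1379 \cdot 10^{-7} i$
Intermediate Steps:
$F{\left(j \right)} = j \left(-1 + j\right)$
$L = \frac{4762}{15770 + i \sqrt{5694}}$ ($L = \frac{- 23 \left(-1 - 23\right) + 4210}{15770 + \sqrt{-10204 + 4510}} = \frac{\left(-23\right) \left(-24\right) + 4210}{15770 + \sqrt{-5694}} = \frac{552 + 4210}{15770 + i \sqrt{5694}} = \frac{4762}{15770 + i \sqrt{5694}} \approx 0.30196 - 0.0014449 i$)
$\frac{-18792 + L}{\left(\left(-51\right) 60 + 11\right) + 695} = \frac{-18792 + \left(\frac{37548370}{124349297} - \frac{2381 i \sqrt{5694}}{124349297}\right)}{\left(\left(-51\right) 60 + 11\right) + 695} = \frac{- \frac{2336734440854}{124349297} - \frac{2381 i \sqrt{5694}}{124349297}}{\left(-3060 + 11\right) + 695} = \frac{- \frac{2336734440854}{124349297} - \frac{2381 i \sqrt{5694}}{124349297}}{-3049 + 695} = \frac{- \frac{2336734440854}{124349297} - \frac{2381 i \sqrt{5694}}{124349297}}{-2354} = \left(- \frac{2336734440854}{124349297} - \frac{2381 i \sqrt{5694}}{124349297}\right) \left(- \frac{1}{2354}\right) = \frac{106215201857}{13305374779} + \frac{2381 i \sqrt{5694}}{292718245138}$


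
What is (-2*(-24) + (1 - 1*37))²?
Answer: 144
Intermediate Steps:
(-2*(-24) + (1 - 1*37))² = (48 + (1 - 37))² = (48 - 36)² = 12² = 144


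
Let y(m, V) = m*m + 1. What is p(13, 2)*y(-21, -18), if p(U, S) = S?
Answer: 884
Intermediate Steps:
y(m, V) = 1 + m² (y(m, V) = m² + 1 = 1 + m²)
p(13, 2)*y(-21, -18) = 2*(1 + (-21)²) = 2*(1 + 441) = 2*442 = 884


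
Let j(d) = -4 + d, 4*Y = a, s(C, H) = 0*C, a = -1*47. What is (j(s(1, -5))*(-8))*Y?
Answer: -376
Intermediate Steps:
a = -47
s(C, H) = 0
Y = -47/4 (Y = (¼)*(-47) = -47/4 ≈ -11.750)
(j(s(1, -5))*(-8))*Y = ((-4 + 0)*(-8))*(-47/4) = -4*(-8)*(-47/4) = 32*(-47/4) = -376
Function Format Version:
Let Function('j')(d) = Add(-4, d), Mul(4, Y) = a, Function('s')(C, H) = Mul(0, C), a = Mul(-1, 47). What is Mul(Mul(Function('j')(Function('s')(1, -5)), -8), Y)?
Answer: -376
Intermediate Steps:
a = -47
Function('s')(C, H) = 0
Y = Rational(-47, 4) (Y = Mul(Rational(1, 4), -47) = Rational(-47, 4) ≈ -11.750)
Mul(Mul(Function('j')(Function('s')(1, -5)), -8), Y) = Mul(Mul(Add(-4, 0), -8), Rational(-47, 4)) = Mul(Mul(-4, -8), Rational(-47, 4)) = Mul(32, Rational(-47, 4)) = -376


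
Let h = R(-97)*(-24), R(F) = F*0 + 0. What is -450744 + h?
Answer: -450744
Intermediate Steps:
R(F) = 0 (R(F) = 0 + 0 = 0)
h = 0 (h = 0*(-24) = 0)
-450744 + h = -450744 + 0 = -450744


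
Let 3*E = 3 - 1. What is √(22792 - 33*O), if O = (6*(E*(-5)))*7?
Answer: 2*√6853 ≈ 165.57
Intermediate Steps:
E = ⅔ (E = (3 - 1)/3 = (⅓)*2 = ⅔ ≈ 0.66667)
O = -140 (O = (6*((⅔)*(-5)))*7 = (6*(-10/3))*7 = -20*7 = -140)
√(22792 - 33*O) = √(22792 - 33*(-140)) = √(22792 + 4620) = √27412 = 2*√6853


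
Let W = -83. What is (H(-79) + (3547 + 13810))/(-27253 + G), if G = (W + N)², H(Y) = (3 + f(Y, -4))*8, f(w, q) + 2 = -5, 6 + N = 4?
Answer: -5775/6676 ≈ -0.86504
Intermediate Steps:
N = -2 (N = -6 + 4 = -2)
f(w, q) = -7 (f(w, q) = -2 - 5 = -7)
H(Y) = -32 (H(Y) = (3 - 7)*8 = -4*8 = -32)
G = 7225 (G = (-83 - 2)² = (-85)² = 7225)
(H(-79) + (3547 + 13810))/(-27253 + G) = (-32 + (3547 + 13810))/(-27253 + 7225) = (-32 + 17357)/(-20028) = 17325*(-1/20028) = -5775/6676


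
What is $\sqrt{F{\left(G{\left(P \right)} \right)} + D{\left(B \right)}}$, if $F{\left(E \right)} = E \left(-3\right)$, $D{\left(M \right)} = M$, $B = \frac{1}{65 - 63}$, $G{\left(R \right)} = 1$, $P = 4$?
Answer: $\frac{i \sqrt{10}}{2} \approx 1.5811 i$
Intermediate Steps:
$B = \frac{1}{2} \approx 0.5$
$F{\left(E \right)} = - 3 E$
$\sqrt{F{\left(G{\left(P \right)} \right)} + D{\left(B \right)}} = \sqrt{\left(-3\right) 1 + \frac{1}{2}} = \sqrt{-3 + \frac{1}{2}} = \sqrt{- \frac{5}{2}} = \frac{i \sqrt{10}}{2}$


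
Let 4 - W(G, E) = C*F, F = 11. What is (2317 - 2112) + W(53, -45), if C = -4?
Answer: 253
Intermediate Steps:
W(G, E) = 48 (W(G, E) = 4 - (-4)*11 = 4 - 1*(-44) = 4 + 44 = 48)
(2317 - 2112) + W(53, -45) = (2317 - 2112) + 48 = 205 + 48 = 253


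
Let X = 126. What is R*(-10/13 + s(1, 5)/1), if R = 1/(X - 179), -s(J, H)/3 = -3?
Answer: -107/689 ≈ -0.15530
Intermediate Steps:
s(J, H) = 9 (s(J, H) = -3*(-3) = 9)
R = -1/53 (R = 1/(126 - 179) = 1/(-53) = -1/53 ≈ -0.018868)
R*(-10/13 + s(1, 5)/1) = -(-10/13 + 9/1)/53 = -(-10*1/13 + 9*1)/53 = -(-10/13 + 9)/53 = -1/53*107/13 = -107/689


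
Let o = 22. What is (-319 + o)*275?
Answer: -81675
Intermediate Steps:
(-319 + o)*275 = (-319 + 22)*275 = -297*275 = -81675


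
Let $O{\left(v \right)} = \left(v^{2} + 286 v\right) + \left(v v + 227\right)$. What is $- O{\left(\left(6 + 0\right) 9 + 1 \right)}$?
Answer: $-22007$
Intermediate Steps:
$O{\left(v \right)} = 227 + 2 v^{2} + 286 v$ ($O{\left(v \right)} = \left(v^{2} + 286 v\right) + \left(v^{2} + 227\right) = \left(v^{2} + 286 v\right) + \left(227 + v^{2}\right) = 227 + 2 v^{2} + 286 v$)
$- O{\left(\left(6 + 0\right) 9 + 1 \right)} = - (227 + 2 \left(\left(6 + 0\right) 9 + 1\right)^{2} + 286 \left(\left(6 + 0\right) 9 + 1\right)) = - (227 + 2 \left(6 \cdot 9 + 1\right)^{2} + 286 \left(6 \cdot 9 + 1\right)) = - (227 + 2 \left(54 + 1\right)^{2} + 286 \left(54 + 1\right)) = - (227 + 2 \cdot 55^{2} + 286 \cdot 55) = - (227 + 2 \cdot 3025 + 15730) = - (227 + 6050 + 15730) = \left(-1\right) 22007 = -22007$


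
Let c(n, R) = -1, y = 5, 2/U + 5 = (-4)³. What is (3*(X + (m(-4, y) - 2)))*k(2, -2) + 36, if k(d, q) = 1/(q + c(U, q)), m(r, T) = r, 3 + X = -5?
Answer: 50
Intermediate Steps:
X = -8 (X = -3 - 5 = -8)
U = -2/69 (U = 2/(-5 + (-4)³) = 2/(-5 - 64) = 2/(-69) = 2*(-1/69) = -2/69 ≈ -0.028986)
k(d, q) = 1/(-1 + q) (k(d, q) = 1/(q - 1) = 1/(-1 + q))
(3*(X + (m(-4, y) - 2)))*k(2, -2) + 36 = (3*(-8 + (-4 - 2)))/(-1 - 2) + 36 = (3*(-8 - 6))/(-3) + 36 = (3*(-14))*(-⅓) + 36 = -42*(-⅓) + 36 = 14 + 36 = 50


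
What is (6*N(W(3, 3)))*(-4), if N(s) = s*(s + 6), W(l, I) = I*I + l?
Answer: -5184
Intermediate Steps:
W(l, I) = l + I**2 (W(l, I) = I**2 + l = l + I**2)
N(s) = s*(6 + s)
(6*N(W(3, 3)))*(-4) = (6*((3 + 3**2)*(6 + (3 + 3**2))))*(-4) = (6*((3 + 9)*(6 + (3 + 9))))*(-4) = (6*(12*(6 + 12)))*(-4) = (6*(12*18))*(-4) = (6*216)*(-4) = 1296*(-4) = -5184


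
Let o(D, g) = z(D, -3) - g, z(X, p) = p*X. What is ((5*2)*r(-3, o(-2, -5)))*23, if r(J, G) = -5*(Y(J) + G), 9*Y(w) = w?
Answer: -36800/3 ≈ -12267.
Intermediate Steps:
z(X, p) = X*p
o(D, g) = -g - 3*D (o(D, g) = D*(-3) - g = -3*D - g = -g - 3*D)
Y(w) = w/9
r(J, G) = -5*G - 5*J/9 (r(J, G) = -5*(J/9 + G) = -5*(G + J/9) = -5*G - 5*J/9)
((5*2)*r(-3, o(-2, -5)))*23 = ((5*2)*(-5*(-1*(-5) - 3*(-2)) - 5/9*(-3)))*23 = (10*(-5*(5 + 6) + 5/3))*23 = (10*(-5*11 + 5/3))*23 = (10*(-55 + 5/3))*23 = (10*(-160/3))*23 = -1600/3*23 = -36800/3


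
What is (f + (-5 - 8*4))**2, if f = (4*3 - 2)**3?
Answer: 927369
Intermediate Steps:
f = 1000 (f = (12 - 2)**3 = 10**3 = 1000)
(f + (-5 - 8*4))**2 = (1000 + (-5 - 8*4))**2 = (1000 + (-5 - 4*8))**2 = (1000 + (-5 - 32))**2 = (1000 - 37)**2 = 963**2 = 927369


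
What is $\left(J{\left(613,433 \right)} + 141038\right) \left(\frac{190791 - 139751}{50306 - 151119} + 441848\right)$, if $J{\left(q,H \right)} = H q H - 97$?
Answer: $\frac{5125750422820290032}{100813} \approx 5.0844 \cdot 10^{13}$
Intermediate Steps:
$J{\left(q,H \right)} = -97 + q H^{2}$ ($J{\left(q,H \right)} = q H^{2} - 97 = -97 + q H^{2}$)
$\left(J{\left(613,433 \right)} + 141038\right) \left(\frac{190791 - 139751}{50306 - 151119} + 441848\right) = \left(\left(-97 + 613 \cdot 433^{2}\right) + 141038\right) \left(\frac{190791 - 139751}{50306 - 151119} + 441848\right) = \left(\left(-97 + 613 \cdot 187489\right) + 141038\right) \left(\frac{51040}{-100813} + 441848\right) = \left(\left(-97 + 114930757\right) + 141038\right) \left(51040 \left(- \frac{1}{100813}\right) + 441848\right) = \left(114930660 + 141038\right) \left(- \frac{51040}{100813} + 441848\right) = 115071698 \cdot \frac{44543971384}{100813} = \frac{5125750422820290032}{100813}$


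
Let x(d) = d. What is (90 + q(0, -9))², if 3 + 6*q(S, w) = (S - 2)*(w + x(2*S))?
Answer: 34225/4 ≈ 8556.3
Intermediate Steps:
q(S, w) = -½ + (-2 + S)*(w + 2*S)/6 (q(S, w) = -½ + ((S - 2)*(w + 2*S))/6 = -½ + ((-2 + S)*(w + 2*S))/6 = -½ + (-2 + S)*(w + 2*S)/6)
(90 + q(0, -9))² = (90 + (-½ - ⅔*0 - ⅓*(-9) + (⅓)*0² + (⅙)*0*(-9)))² = (90 + (-½ + 0 + 3 + (⅓)*0 + 0))² = (90 + (-½ + 0 + 3 + 0 + 0))² = (90 + 5/2)² = (185/2)² = 34225/4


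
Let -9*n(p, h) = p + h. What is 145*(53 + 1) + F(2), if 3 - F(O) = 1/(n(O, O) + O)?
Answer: 109653/14 ≈ 7832.4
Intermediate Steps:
n(p, h) = -h/9 - p/9 (n(p, h) = -(p + h)/9 = -(h + p)/9 = -h/9 - p/9)
F(O) = 3 - 9/(7*O) (F(O) = 3 - 1/((-O/9 - O/9) + O) = 3 - 1/(-2*O/9 + O) = 3 - 1/(7*O/9) = 3 - 9/(7*O))
145*(53 + 1) + F(2) = 145*(53 + 1) + (3 - 9/7/2) = 145*54 + (3 - 9/7*½) = 7830 + (3 - 9/14) = 7830 + 33/14 = 109653/14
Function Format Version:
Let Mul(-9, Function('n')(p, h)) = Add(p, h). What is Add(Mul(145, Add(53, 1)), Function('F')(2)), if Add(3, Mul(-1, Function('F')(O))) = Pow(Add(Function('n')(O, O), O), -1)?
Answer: Rational(109653, 14) ≈ 7832.4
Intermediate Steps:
Function('n')(p, h) = Add(Mul(Rational(-1, 9), h), Mul(Rational(-1, 9), p)) (Function('n')(p, h) = Mul(Rational(-1, 9), Add(p, h)) = Mul(Rational(-1, 9), Add(h, p)) = Add(Mul(Rational(-1, 9), h), Mul(Rational(-1, 9), p)))
Function('F')(O) = Add(3, Mul(Rational(-9, 7), Pow(O, -1))) (Function('F')(O) = Add(3, Mul(-1, Pow(Add(Add(Mul(Rational(-1, 9), O), Mul(Rational(-1, 9), O)), O), -1))) = Add(3, Mul(-1, Pow(Add(Mul(Rational(-2, 9), O), O), -1))) = Add(3, Mul(-1, Pow(Mul(Rational(7, 9), O), -1))) = Add(3, Mul(-1, Mul(Rational(9, 7), Pow(O, -1)))) = Add(3, Mul(Rational(-9, 7), Pow(O, -1))))
Add(Mul(145, Add(53, 1)), Function('F')(2)) = Add(Mul(145, Add(53, 1)), Add(3, Mul(Rational(-9, 7), Pow(2, -1)))) = Add(Mul(145, 54), Add(3, Mul(Rational(-9, 7), Rational(1, 2)))) = Add(7830, Add(3, Rational(-9, 14))) = Add(7830, Rational(33, 14)) = Rational(109653, 14)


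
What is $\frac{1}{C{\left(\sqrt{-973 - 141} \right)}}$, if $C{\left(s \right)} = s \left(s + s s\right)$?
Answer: $\frac{i}{1114 \left(\sqrt{1114} - i\right)} \approx -8.0508 \cdot 10^{-7} + 2.6871 \cdot 10^{-5} i$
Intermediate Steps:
$C{\left(s \right)} = s \left(s + s^{2}\right)$
$\frac{1}{C{\left(\sqrt{-973 - 141} \right)}} = \frac{1}{\left(\sqrt{-973 - 141}\right)^{2} \left(1 + \sqrt{-973 - 141}\right)} = \frac{1}{\left(\sqrt{-1114}\right)^{2} \left(1 + \sqrt{-1114}\right)} = \frac{1}{\left(i \sqrt{1114}\right)^{2} \left(1 + i \sqrt{1114}\right)} = \frac{1}{\left(-1114\right) \left(1 + i \sqrt{1114}\right)} = \frac{1}{-1114 - 1114 i \sqrt{1114}}$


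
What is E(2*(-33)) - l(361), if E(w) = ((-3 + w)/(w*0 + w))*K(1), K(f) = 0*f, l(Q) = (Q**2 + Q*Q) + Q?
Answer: -261003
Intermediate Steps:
l(Q) = Q + 2*Q**2 (l(Q) = (Q**2 + Q**2) + Q = 2*Q**2 + Q = Q + 2*Q**2)
K(f) = 0
E(w) = 0 (E(w) = ((-3 + w)/(w*0 + w))*0 = ((-3 + w)/(0 + w))*0 = ((-3 + w)/w)*0 = 0)
E(2*(-33)) - l(361) = 0 - 361*(1 + 2*361) = 0 - 361*(1 + 722) = 0 - 361*723 = 0 - 1*261003 = 0 - 261003 = -261003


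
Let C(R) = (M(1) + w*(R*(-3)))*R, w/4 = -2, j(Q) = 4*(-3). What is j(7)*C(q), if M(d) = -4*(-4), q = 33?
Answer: -319968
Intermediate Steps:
j(Q) = -12
w = -8 (w = 4*(-2) = -8)
M(d) = 16
C(R) = R*(16 + 24*R) (C(R) = (16 - 8*R*(-3))*R = (16 - (-24)*R)*R = (16 + 24*R)*R = R*(16 + 24*R))
j(7)*C(q) = -96*33*(2 + 3*33) = -96*33*(2 + 99) = -96*33*101 = -12*26664 = -319968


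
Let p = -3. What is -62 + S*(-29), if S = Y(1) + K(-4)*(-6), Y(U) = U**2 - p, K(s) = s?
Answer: -874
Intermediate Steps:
Y(U) = 3 + U**2 (Y(U) = U**2 - 1*(-3) = U**2 + 3 = 3 + U**2)
S = 28 (S = (3 + 1**2) - 4*(-6) = (3 + 1) + 24 = 4 + 24 = 28)
-62 + S*(-29) = -62 + 28*(-29) = -62 - 812 = -874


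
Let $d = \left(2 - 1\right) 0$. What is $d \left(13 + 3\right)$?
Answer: $0$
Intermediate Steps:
$d = 0$ ($d = 1 \cdot 0 = 0$)
$d \left(13 + 3\right) = 0 \left(13 + 3\right) = 0 \cdot 16 = 0$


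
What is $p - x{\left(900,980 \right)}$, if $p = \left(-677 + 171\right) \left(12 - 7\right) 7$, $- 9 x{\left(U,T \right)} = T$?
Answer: $- \frac{158410}{9} \approx -17601.0$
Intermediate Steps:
$x{\left(U,T \right)} = - \frac{T}{9}$
$p = -17710$ ($p = - 506 \cdot 5 \cdot 7 = \left(-506\right) 35 = -17710$)
$p - x{\left(900,980 \right)} = -17710 - \left(- \frac{1}{9}\right) 980 = -17710 - - \frac{980}{9} = -17710 + \frac{980}{9} = - \frac{158410}{9}$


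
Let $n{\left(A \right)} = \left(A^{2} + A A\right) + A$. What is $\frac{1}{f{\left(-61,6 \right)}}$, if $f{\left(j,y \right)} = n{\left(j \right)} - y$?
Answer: $\frac{1}{7375} \approx 0.00013559$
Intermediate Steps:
$n{\left(A \right)} = A + 2 A^{2}$ ($n{\left(A \right)} = \left(A^{2} + A^{2}\right) + A = 2 A^{2} + A = A + 2 A^{2}$)
$f{\left(j,y \right)} = - y + j \left(1 + 2 j\right)$ ($f{\left(j,y \right)} = j \left(1 + 2 j\right) - y = - y + j \left(1 + 2 j\right)$)
$\frac{1}{f{\left(-61,6 \right)}} = \frac{1}{\left(-1\right) 6 - 61 \left(1 + 2 \left(-61\right)\right)} = \frac{1}{-6 - 61 \left(1 - 122\right)} = \frac{1}{-6 - -7381} = \frac{1}{-6 + 7381} = \frac{1}{7375}$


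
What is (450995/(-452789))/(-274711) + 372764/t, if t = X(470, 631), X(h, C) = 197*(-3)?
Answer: -46366666988549911/73512196316589 ≈ -630.73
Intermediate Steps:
X(h, C) = -591
t = -591
(450995/(-452789))/(-274711) + 372764/t = (450995/(-452789))/(-274711) + 372764/(-591) = (450995*(-1/452789))*(-1/274711) + 372764*(-1/591) = -450995/452789*(-1/274711) - 372764/591 = 450995/124386118979 - 372764/591 = -46366666988549911/73512196316589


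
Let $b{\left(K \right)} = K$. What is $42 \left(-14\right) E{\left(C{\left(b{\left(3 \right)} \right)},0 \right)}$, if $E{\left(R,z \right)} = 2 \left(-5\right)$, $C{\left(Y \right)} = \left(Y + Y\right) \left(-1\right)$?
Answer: $5880$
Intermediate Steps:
$C{\left(Y \right)} = - 2 Y$ ($C{\left(Y \right)} = 2 Y \left(-1\right) = - 2 Y$)
$E{\left(R,z \right)} = -10$
$42 \left(-14\right) E{\left(C{\left(b{\left(3 \right)} \right)},0 \right)} = 42 \left(-14\right) \left(-10\right) = \left(-588\right) \left(-10\right) = 5880$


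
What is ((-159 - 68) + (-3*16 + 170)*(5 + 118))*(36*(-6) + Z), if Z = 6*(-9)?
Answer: -3990330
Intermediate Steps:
Z = -54
((-159 - 68) + (-3*16 + 170)*(5 + 118))*(36*(-6) + Z) = ((-159 - 68) + (-3*16 + 170)*(5 + 118))*(36*(-6) - 54) = (-227 + (-48 + 170)*123)*(-216 - 54) = (-227 + 122*123)*(-270) = (-227 + 15006)*(-270) = 14779*(-270) = -3990330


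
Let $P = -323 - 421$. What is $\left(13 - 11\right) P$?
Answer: $-1488$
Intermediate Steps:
$P = -744$
$\left(13 - 11\right) P = \left(13 - 11\right) \left(-744\right) = 2 \left(-744\right) = -1488$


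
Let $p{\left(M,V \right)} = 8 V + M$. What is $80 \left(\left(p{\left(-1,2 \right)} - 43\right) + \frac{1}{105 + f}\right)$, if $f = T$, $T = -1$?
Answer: $- \frac{29110}{13} \approx -2239.2$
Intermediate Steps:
$f = -1$
$p{\left(M,V \right)} = M + 8 V$
$80 \left(\left(p{\left(-1,2 \right)} - 43\right) + \frac{1}{105 + f}\right) = 80 \left(\left(\left(-1 + 8 \cdot 2\right) - 43\right) + \frac{1}{105 - 1}\right) = 80 \left(\left(\left(-1 + 16\right) - 43\right) + \frac{1}{104}\right) = 80 \left(\left(15 - 43\right) + \frac{1}{104}\right) = 80 \left(-28 + \frac{1}{104}\right) = 80 \left(- \frac{2911}{104}\right) = - \frac{29110}{13}$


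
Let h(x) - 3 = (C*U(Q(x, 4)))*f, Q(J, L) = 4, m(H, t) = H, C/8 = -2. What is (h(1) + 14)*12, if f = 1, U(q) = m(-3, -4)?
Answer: 780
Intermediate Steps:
C = -16 (C = 8*(-2) = -16)
U(q) = -3
h(x) = 51 (h(x) = 3 - 16*(-3)*1 = 3 + 48*1 = 3 + 48 = 51)
(h(1) + 14)*12 = (51 + 14)*12 = 65*12 = 780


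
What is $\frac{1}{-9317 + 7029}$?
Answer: $- \frac{1}{2288} \approx -0.00043706$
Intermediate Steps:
$\frac{1}{-9317 + 7029} = \frac{1}{-2288} = - \frac{1}{2288}$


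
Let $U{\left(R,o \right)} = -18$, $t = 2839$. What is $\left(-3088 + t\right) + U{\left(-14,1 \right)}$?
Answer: $-267$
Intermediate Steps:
$\left(-3088 + t\right) + U{\left(-14,1 \right)} = \left(-3088 + 2839\right) - 18 = -249 - 18 = -267$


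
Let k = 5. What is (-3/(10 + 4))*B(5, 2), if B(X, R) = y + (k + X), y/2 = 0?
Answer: -15/7 ≈ -2.1429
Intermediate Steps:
y = 0 (y = 2*0 = 0)
B(X, R) = 5 + X (B(X, R) = 0 + (5 + X) = 5 + X)
(-3/(10 + 4))*B(5, 2) = (-3/(10 + 4))*(5 + 5) = -3/14*10 = -15/7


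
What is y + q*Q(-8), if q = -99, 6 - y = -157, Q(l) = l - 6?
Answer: 1549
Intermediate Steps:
Q(l) = -6 + l
y = 163 (y = 6 - 1*(-157) = 6 + 157 = 163)
y + q*Q(-8) = 163 - 99*(-6 - 8) = 163 - 99*(-14) = 163 + 1386 = 1549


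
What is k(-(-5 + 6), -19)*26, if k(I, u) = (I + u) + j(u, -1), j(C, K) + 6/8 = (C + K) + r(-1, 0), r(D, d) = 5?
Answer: -1859/2 ≈ -929.50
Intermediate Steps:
j(C, K) = 17/4 + C + K (j(C, K) = -¾ + ((C + K) + 5) = -¾ + (5 + C + K) = 17/4 + C + K)
k(I, u) = 13/4 + I + 2*u (k(I, u) = (I + u) + (17/4 + u - 1) = (I + u) + (13/4 + u) = 13/4 + I + 2*u)
k(-(-5 + 6), -19)*26 = (13/4 - (-5 + 6) + 2*(-19))*26 = (13/4 - 1*1 - 38)*26 = (13/4 - 1 - 38)*26 = -143/4*26 = -1859/2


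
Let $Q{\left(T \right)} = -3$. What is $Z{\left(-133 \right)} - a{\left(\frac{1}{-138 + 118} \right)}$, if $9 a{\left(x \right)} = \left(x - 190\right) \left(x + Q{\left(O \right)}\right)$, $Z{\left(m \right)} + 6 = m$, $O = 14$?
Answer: $- \frac{244087}{1200} \approx -203.41$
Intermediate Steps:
$Z{\left(m \right)} = -6 + m$
$a{\left(x \right)} = \frac{\left(-190 + x\right) \left(-3 + x\right)}{9}$ ($a{\left(x \right)} = \frac{\left(x - 190\right) \left(x - 3\right)}{9} = \frac{\left(-190 + x\right) \left(-3 + x\right)}{9}$)
$Z{\left(-133 \right)} - a{\left(\frac{1}{-138 + 118} \right)} = \left(-6 - 133\right) - \left(\frac{190}{3} - \frac{193}{9 \left(-138 + 118\right)} + \frac{\left(\frac{1}{-138 + 118}\right)^{2}}{9}\right) = -139 - \left(\frac{190}{3} - \frac{193}{9 \left(-20\right)} + \frac{\left(\frac{1}{-20}\right)^{2}}{9}\right) = -139 - \left(\frac{190}{3} - - \frac{193}{180} + \frac{\left(- \frac{1}{20}\right)^{2}}{9}\right) = -139 - \left(\frac{190}{3} + \frac{193}{180} + \frac{1}{9} \cdot \frac{1}{400}\right) = -139 - \left(\frac{190}{3} + \frac{193}{180} + \frac{1}{3600}\right) = -139 - \frac{77287}{1200} = - \frac{244087}{1200}$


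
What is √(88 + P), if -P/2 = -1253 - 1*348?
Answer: √3290 ≈ 57.359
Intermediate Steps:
P = 3202 (P = -2*(-1253 - 1*348) = -2*(-1253 - 348) = -2*(-1601) = 3202)
√(88 + P) = √(88 + 3202) = √3290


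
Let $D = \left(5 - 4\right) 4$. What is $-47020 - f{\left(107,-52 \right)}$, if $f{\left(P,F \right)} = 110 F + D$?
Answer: $-41304$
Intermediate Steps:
$D = 4$ ($D = 1 \cdot 4 = 4$)
$f{\left(P,F \right)} = 4 + 110 F$ ($f{\left(P,F \right)} = 110 F + 4 = 4 + 110 F$)
$-47020 - f{\left(107,-52 \right)} = -47020 - \left(4 + 110 \left(-52\right)\right) = -47020 - \left(4 - 5720\right) = -47020 - -5716 = -47020 + 5716 = -41304$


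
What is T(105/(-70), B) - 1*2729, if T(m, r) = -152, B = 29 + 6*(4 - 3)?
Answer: -2881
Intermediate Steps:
B = 35 (B = 29 + 6*1 = 29 + 6 = 35)
T(105/(-70), B) - 1*2729 = -152 - 1*2729 = -152 - 2729 = -2881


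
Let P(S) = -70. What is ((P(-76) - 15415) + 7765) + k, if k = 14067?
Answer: 6347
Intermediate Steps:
((P(-76) - 15415) + 7765) + k = ((-70 - 15415) + 7765) + 14067 = (-15485 + 7765) + 14067 = -7720 + 14067 = 6347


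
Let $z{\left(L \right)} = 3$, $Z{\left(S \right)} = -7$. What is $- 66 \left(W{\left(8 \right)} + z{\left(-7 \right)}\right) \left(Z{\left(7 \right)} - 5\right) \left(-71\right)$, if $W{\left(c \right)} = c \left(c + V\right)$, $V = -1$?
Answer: $-3317688$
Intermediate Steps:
$W{\left(c \right)} = c \left(-1 + c\right)$ ($W{\left(c \right)} = c \left(c - 1\right) = c \left(-1 + c\right)$)
$- 66 \left(W{\left(8 \right)} + z{\left(-7 \right)}\right) \left(Z{\left(7 \right)} - 5\right) \left(-71\right) = - 66 \left(8 \left(-1 + 8\right) + 3\right) \left(-7 - 5\right) \left(-71\right) = - 66 \left(8 \cdot 7 + 3\right) \left(-12\right) \left(-71\right) = - 66 \left(56 + 3\right) \left(-12\right) \left(-71\right) = - 66 \cdot 59 \left(-12\right) \left(-71\right) = \left(-66\right) \left(-708\right) \left(-71\right) = 46728 \left(-71\right) = -3317688$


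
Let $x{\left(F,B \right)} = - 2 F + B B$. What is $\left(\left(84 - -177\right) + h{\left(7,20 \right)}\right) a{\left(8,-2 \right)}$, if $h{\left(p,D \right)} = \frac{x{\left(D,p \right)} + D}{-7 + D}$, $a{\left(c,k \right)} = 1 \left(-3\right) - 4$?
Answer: $- \frac{23954}{13} \approx -1842.6$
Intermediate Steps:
$a{\left(c,k \right)} = -7$ ($a{\left(c,k \right)} = -3 - 4 = -7$)
$x{\left(F,B \right)} = B^{2} - 2 F$ ($x{\left(F,B \right)} = - 2 F + B^{2} = B^{2} - 2 F$)
$h{\left(p,D \right)} = \frac{p^{2} - D}{-7 + D}$ ($h{\left(p,D \right)} = \frac{\left(p^{2} - 2 D\right) + D}{-7 + D} = \frac{p^{2} - D}{-7 + D}$)
$\left(\left(84 - -177\right) + h{\left(7,20 \right)}\right) a{\left(8,-2 \right)} = \left(\left(84 - -177\right) + \frac{7^{2} - 20}{-7 + 20}\right) \left(-7\right) = \left(\left(84 + 177\right) + \frac{49 - 20}{13}\right) \left(-7\right) = \left(261 + \frac{1}{13} \cdot 29\right) \left(-7\right) = \left(261 + \frac{29}{13}\right) \left(-7\right) = \frac{3422}{13} \left(-7\right) = - \frac{23954}{13}$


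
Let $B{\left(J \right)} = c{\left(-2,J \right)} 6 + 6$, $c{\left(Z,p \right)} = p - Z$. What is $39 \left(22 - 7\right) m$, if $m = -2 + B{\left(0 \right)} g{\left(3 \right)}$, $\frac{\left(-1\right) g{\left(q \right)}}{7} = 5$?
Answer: $-369720$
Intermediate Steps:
$g{\left(q \right)} = -35$ ($g{\left(q \right)} = \left(-7\right) 5 = -35$)
$B{\left(J \right)} = 18 + 6 J$ ($B{\left(J \right)} = \left(J - -2\right) 6 + 6 = \left(J + 2\right) 6 + 6 = \left(2 + J\right) 6 + 6 = \left(12 + 6 J\right) + 6 = 18 + 6 J$)
$m = -632$ ($m = -2 + \left(18 + 6 \cdot 0\right) \left(-35\right) = -2 + \left(18 + 0\right) \left(-35\right) = -2 + 18 \left(-35\right) = -2 - 630 = -632$)
$39 \left(22 - 7\right) m = 39 \left(22 - 7\right) \left(-632\right) = 39 \cdot 15 \left(-632\right) = 585 \left(-632\right) = -369720$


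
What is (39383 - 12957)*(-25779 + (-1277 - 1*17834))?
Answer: -1186263140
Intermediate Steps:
(39383 - 12957)*(-25779 + (-1277 - 1*17834)) = 26426*(-25779 + (-1277 - 17834)) = 26426*(-25779 - 19111) = 26426*(-44890) = -1186263140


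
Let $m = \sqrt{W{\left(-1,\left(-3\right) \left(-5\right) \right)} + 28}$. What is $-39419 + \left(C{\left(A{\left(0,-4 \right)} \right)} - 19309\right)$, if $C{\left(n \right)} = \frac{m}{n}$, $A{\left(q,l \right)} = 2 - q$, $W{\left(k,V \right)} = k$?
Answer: $-58728 + \frac{3 \sqrt{3}}{2} \approx -58725.0$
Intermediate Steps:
$m = 3 \sqrt{3}$ ($m = \sqrt{-1 + 28} = \sqrt{27} = 3 \sqrt{3} \approx 5.1962$)
$C{\left(n \right)} = \frac{3 \sqrt{3}}{n}$
$-39419 + \left(C{\left(A{\left(0,-4 \right)} \right)} - 19309\right) = -39419 - \left(19309 - \frac{3 \sqrt{3}}{2 - 0}\right) = -39419 - \left(19309 - \frac{3 \sqrt{3}}{2 + 0}\right) = -39419 - \left(19309 - \frac{3 \sqrt{3}}{2}\right) = -58728 + \frac{3 \sqrt{3}}{2}$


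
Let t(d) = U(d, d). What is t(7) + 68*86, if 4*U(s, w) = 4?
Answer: 5849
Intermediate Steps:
U(s, w) = 1 (U(s, w) = (1/4)*4 = 1)
t(d) = 1
t(7) + 68*86 = 1 + 68*86 = 1 + 5848 = 5849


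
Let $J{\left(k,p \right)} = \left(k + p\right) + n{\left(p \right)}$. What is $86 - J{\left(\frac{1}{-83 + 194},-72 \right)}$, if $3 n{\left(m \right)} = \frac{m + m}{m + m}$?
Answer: $\frac{17500}{111} \approx 157.66$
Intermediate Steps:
$n{\left(m \right)} = \frac{1}{3}$ ($n{\left(m \right)} = \frac{\left(m + m\right) \frac{1}{m + m}}{3} = \frac{2 m \frac{1}{2 m}}{3} = \frac{1}{3} \cdot 1 = \frac{1}{3}$)
$J{\left(k,p \right)} = \frac{1}{3} + k + p$ ($J{\left(k,p \right)} = \left(k + p\right) + \frac{1}{3} = \frac{1}{3} + k + p$)
$86 - J{\left(\frac{1}{-83 + 194},-72 \right)} = 86 - \left(\frac{1}{3} + \frac{1}{-83 + 194} - 72\right) = 86 - \left(\frac{1}{3} + \frac{1}{111} - 72\right) = 86 - - \frac{7954}{111} = 86 + \frac{7954}{111} = \frac{17500}{111}$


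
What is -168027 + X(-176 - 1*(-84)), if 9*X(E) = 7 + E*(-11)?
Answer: -1511224/9 ≈ -1.6791e+5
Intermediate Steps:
X(E) = 7/9 - 11*E/9 (X(E) = (7 + E*(-11))/9 = (7 - 11*E)/9 = 7/9 - 11*E/9)
-168027 + X(-176 - 1*(-84)) = -168027 + (7/9 - 11*(-176 - 1*(-84))/9) = -168027 + (7/9 - 11*(-176 + 84)/9) = -168027 + (7/9 - 11/9*(-92)) = -168027 + (7/9 + 1012/9) = -168027 + 1019/9 = -1511224/9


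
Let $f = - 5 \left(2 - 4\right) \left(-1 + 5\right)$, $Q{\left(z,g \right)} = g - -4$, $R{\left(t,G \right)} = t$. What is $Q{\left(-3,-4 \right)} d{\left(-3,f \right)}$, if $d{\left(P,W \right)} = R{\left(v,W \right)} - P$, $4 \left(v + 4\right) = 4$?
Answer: $0$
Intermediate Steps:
$v = -3$ ($v = -4 + \frac{1}{4} \cdot 4 = -4 + 1 = -3$)
$Q{\left(z,g \right)} = 4 + g$ ($Q{\left(z,g \right)} = g + 4 = 4 + g$)
$f = 40$ ($f = - 5 \left(\left(-2\right) 4\right) = \left(-5\right) \left(-8\right) = 40$)
$d{\left(P,W \right)} = -3 - P$
$Q{\left(-3,-4 \right)} d{\left(-3,f \right)} = \left(4 - 4\right) \left(-3 - -3\right) = 0 \left(-3 + 3\right) = 0 \cdot 0 = 0$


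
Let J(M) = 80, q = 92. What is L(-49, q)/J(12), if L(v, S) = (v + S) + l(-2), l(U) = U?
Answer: 41/80 ≈ 0.51250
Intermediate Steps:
L(v, S) = -2 + S + v (L(v, S) = (v + S) - 2 = (S + v) - 2 = -2 + S + v)
L(-49, q)/J(12) = (-2 + 92 - 49)/80 = 41*(1/80) = 41/80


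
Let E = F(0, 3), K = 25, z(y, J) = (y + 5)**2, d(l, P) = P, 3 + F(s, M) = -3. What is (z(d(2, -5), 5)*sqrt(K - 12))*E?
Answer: 0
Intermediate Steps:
F(s, M) = -6 (F(s, M) = -3 - 3 = -6)
z(y, J) = (5 + y)**2
E = -6
(z(d(2, -5), 5)*sqrt(K - 12))*E = ((5 - 5)**2*sqrt(25 - 12))*(-6) = (0**2*sqrt(13))*(-6) = (0*sqrt(13))*(-6) = 0*(-6) = 0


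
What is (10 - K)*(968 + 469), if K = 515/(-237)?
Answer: 1381915/79 ≈ 17493.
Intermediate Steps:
K = -515/237 (K = 515*(-1/237) = -515/237 ≈ -2.1730)
(10 - K)*(968 + 469) = (10 - 1*(-515/237))*(968 + 469) = (10 + 515/237)*1437 = (2885/237)*1437 = 1381915/79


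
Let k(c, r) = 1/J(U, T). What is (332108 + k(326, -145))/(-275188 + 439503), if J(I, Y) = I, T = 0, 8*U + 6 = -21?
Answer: 8966908/4436505 ≈ 2.0212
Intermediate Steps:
U = -27/8 (U = -3/4 + (1/8)*(-21) = -3/4 - 21/8 = -27/8 ≈ -3.3750)
k(c, r) = -8/27 (k(c, r) = 1/(-27/8) = -8/27)
(332108 + k(326, -145))/(-275188 + 439503) = (332108 - 8/27)/(-275188 + 439503) = (8966908/27)/164315 = (8966908/27)*(1/164315) = 8966908/4436505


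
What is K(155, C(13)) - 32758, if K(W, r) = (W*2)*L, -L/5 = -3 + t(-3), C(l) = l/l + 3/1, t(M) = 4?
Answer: -34308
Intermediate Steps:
C(l) = 4 (C(l) = 1 + 3*1 = 1 + 3 = 4)
L = -5 (L = -5*(-3 + 4) = -5*1 = -5)
K(W, r) = -10*W (K(W, r) = (W*2)*(-5) = (2*W)*(-5) = -10*W)
K(155, C(13)) - 32758 = -10*155 - 32758 = -1550 - 32758 = -34308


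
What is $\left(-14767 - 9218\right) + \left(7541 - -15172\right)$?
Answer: $-1272$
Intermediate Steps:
$\left(-14767 - 9218\right) + \left(7541 - -15172\right) = -23985 + \left(7541 + 15172\right) = -23985 + 22713 = -1272$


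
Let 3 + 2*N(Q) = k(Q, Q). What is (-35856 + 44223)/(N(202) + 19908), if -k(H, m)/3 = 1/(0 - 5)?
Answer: 13945/33178 ≈ 0.42031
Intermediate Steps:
k(H, m) = ⅗ (k(H, m) = -3/(0 - 5) = -3/(-5) = -3*(-⅕) = ⅗)
N(Q) = -6/5 (N(Q) = -3/2 + (½)*(⅗) = -3/2 + 3/10 = -6/5)
(-35856 + 44223)/(N(202) + 19908) = (-35856 + 44223)/(-6/5 + 19908) = 8367/(99534/5) = 8367*(5/99534) = 13945/33178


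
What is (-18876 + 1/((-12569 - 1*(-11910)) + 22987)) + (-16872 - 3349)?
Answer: -872957815/22328 ≈ -39097.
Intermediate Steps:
(-18876 + 1/((-12569 - 1*(-11910)) + 22987)) + (-16872 - 3349) = (-18876 + 1/((-12569 + 11910) + 22987)) - 20221 = (-18876 + 1/(-659 + 22987)) - 20221 = (-18876 + 1/22328) - 20221 = -421463327/22328 - 20221 = -872957815/22328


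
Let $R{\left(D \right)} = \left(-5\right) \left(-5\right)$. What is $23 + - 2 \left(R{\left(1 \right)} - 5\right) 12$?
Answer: $-457$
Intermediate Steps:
$R{\left(D \right)} = 25$
$23 + - 2 \left(R{\left(1 \right)} - 5\right) 12 = 23 + - 2 \left(25 - 5\right) 12 = 23 + \left(-2\right) 20 \cdot 12 = 23 - 480 = -457$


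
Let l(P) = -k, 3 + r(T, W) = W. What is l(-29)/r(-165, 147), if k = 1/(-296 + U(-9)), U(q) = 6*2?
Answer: 1/40896 ≈ 2.4452e-5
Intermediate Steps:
r(T, W) = -3 + W
U(q) = 12
k = -1/284 (k = 1/(-296 + 12) = 1/(-284) = -1/284 ≈ -0.0035211)
l(P) = 1/284 (l(P) = -1*(-1/284) = 1/284)
l(-29)/r(-165, 147) = 1/(284*(-3 + 147)) = (1/284)/144 = (1/284)*(1/144) = 1/40896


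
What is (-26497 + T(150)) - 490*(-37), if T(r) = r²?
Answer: 14133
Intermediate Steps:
(-26497 + T(150)) - 490*(-37) = (-26497 + 150²) - 490*(-37) = (-26497 + 22500) + 18130 = -3997 + 18130 = 14133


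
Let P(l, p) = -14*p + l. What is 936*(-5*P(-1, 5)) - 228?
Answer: 332052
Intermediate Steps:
P(l, p) = l - 14*p
936*(-5*P(-1, 5)) - 228 = 936*(-5*(-1 - 14*5)) - 228 = 936*(-5*(-1 - 70)) - 228 = 936*(-5*(-71)) - 228 = 936*355 - 228 = 332280 - 228 = 332052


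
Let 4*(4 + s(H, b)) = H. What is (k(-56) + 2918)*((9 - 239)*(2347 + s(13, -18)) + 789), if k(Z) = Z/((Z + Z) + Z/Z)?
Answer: -174562126969/111 ≈ -1.5726e+9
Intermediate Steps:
s(H, b) = -4 + H/4
k(Z) = Z/(1 + 2*Z) (k(Z) = Z/(2*Z + 1) = Z/(1 + 2*Z))
(k(-56) + 2918)*((9 - 239)*(2347 + s(13, -18)) + 789) = (-56/(1 + 2*(-56)) + 2918)*((9 - 239)*(2347 + (-4 + (¼)*13)) + 789) = (-56/(1 - 112) + 2918)*(-230*(2347 + (-4 + 13/4)) + 789) = (-56/(-111) + 2918)*(-230*(2347 - ¾) + 789) = (-56*(-1/111) + 2918)*(-230*9385/4 + 789) = (56/111 + 2918)*(-1079275/2 + 789) = (323954/111)*(-1077697/2) = -174562126969/111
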